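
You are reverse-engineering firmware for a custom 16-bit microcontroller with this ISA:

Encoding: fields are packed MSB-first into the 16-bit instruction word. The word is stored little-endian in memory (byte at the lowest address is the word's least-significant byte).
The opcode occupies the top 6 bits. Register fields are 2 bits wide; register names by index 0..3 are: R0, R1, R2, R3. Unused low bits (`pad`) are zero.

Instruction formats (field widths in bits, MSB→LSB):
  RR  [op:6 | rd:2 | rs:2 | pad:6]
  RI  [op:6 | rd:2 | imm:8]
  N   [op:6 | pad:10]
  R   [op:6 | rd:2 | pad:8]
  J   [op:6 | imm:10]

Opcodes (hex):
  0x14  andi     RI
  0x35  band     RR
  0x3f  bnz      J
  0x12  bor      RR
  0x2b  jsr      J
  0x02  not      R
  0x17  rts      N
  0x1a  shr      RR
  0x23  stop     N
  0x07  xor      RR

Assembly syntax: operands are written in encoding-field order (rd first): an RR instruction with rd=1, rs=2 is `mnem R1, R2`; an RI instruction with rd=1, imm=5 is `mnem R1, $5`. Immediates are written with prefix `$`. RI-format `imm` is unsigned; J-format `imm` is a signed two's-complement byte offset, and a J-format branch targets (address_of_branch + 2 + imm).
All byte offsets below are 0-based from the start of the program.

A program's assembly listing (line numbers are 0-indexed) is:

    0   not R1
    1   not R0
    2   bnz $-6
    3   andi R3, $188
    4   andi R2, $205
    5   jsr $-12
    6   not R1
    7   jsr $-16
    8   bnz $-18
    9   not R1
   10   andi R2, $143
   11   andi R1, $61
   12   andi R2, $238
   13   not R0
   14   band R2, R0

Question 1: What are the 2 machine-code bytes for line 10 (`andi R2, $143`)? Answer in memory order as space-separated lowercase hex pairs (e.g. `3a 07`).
10. andi fields op=0x14:6|rd=2:2|imm=143:8 → word 528fh → 8f 52

8f 52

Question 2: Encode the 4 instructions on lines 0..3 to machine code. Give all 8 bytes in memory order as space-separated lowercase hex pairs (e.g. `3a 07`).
00 09 00 08 fa ff bc 53

L0: not op=0x2:6|rd=1:2|pad=0:8 ⇒ 0x0900 ⇒ little 00 09
L1: not op=0x2:6|rd=0:2|pad=0:8 ⇒ 0x0800 ⇒ little 00 08
L2: bnz op=0x3f:6|imm=-6:10 ⇒ 0xfffa ⇒ little fa ff
L3: andi op=0x14:6|rd=3:2|imm=188:8 ⇒ 0x53bc ⇒ little bc 53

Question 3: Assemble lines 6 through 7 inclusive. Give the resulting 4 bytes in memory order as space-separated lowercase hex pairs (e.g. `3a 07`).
00 09 f0 af

L6: not op=0x2:6|rd=1:2|pad=0:8 ⇒ 0x0900 ⇒ little 00 09
L7: jsr op=0x2b:6|imm=-16:10 ⇒ 0xaff0 ⇒ little f0 af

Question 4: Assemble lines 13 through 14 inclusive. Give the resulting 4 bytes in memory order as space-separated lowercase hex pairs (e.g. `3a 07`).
00 08 00 d6

line 13 (not): pack op=0x2:6|rd=0:2|pad=0:8 = 0x0800; little→ 00 08
line 14 (band): pack op=0x35:6|rd=2:2|rs=0:2|pad=0:6 = 0xd600; little→ 00 d6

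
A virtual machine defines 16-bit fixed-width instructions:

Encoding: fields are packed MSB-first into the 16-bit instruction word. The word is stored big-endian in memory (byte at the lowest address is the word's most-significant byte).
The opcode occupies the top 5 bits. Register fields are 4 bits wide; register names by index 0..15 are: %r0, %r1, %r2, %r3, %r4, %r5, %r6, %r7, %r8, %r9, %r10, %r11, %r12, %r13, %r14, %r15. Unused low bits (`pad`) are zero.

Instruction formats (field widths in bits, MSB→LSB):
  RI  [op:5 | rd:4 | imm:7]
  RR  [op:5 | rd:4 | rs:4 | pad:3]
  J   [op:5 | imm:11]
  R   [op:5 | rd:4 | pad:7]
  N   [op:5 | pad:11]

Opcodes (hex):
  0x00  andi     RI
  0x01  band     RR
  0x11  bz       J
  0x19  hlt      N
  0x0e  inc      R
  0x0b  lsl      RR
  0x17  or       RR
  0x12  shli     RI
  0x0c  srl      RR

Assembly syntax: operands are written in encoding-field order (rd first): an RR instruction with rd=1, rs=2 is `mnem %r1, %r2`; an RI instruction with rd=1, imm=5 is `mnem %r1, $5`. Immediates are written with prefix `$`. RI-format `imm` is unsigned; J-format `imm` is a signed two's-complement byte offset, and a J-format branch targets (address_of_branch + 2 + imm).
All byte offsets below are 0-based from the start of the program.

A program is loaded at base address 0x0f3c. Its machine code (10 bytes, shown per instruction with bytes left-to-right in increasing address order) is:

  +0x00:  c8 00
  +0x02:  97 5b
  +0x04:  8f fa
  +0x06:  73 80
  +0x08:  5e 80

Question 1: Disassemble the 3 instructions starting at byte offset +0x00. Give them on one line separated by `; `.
@+00  big-endian(c8 00) = 0xc800
  opcode bits[15:11]=0x19: hlt/N
@+02  big-endian(97 5b) = 0x975b
  opcode bits[15:11]=0x12: shli/RI
  rd: (w>>7)&0xf=0xe → %r14
  imm: (w>>0)&0x7f=0x5b → $91
@+04  big-endian(8f fa) = 0x8ffa
  opcode bits[15:11]=0x11: bz/J
  imm: (w>>0)&0x7ff=0x7fa (s11→-6) → $-6

hlt; shli %r14, $91; bz $-6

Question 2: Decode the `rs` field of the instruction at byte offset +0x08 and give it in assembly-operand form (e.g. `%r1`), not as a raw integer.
%r0

+0x08: 5e 80 ⇒ word 0x5e80 (big)
  opcode bits[15:11]=0xb: lsl/RR
  rd@[10:7]=0xd ⇒ %r13
  rs@[6:3]=0x0 ⇒ %r0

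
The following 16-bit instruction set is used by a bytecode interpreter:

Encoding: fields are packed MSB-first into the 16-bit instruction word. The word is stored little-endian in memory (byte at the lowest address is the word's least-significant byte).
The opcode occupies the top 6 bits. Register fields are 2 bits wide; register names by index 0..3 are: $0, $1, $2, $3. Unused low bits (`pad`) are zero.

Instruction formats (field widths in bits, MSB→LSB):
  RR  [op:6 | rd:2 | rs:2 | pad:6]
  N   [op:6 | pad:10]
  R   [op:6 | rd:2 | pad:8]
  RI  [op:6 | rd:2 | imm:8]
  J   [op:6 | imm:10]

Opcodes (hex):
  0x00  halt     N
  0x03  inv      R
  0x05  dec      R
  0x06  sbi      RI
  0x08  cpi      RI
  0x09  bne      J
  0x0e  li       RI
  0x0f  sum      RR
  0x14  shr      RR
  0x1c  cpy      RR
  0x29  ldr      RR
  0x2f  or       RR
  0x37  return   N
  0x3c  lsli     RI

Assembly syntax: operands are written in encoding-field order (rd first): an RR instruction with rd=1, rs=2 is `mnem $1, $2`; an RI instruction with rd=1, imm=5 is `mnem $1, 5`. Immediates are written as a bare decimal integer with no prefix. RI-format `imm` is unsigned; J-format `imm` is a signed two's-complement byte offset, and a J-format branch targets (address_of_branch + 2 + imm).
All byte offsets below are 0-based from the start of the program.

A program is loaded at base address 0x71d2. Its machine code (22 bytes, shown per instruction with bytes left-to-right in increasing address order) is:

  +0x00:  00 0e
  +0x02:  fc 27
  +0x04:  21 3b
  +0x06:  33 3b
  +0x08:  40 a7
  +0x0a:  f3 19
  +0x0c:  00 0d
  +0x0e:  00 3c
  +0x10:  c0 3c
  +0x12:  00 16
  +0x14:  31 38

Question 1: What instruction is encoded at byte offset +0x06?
@+06  little-endian(33 3b) = 0x3b33
  opcode bits[15:10]=0xe: li/RI
  rd@[9:8]=0x3 ⇒ $3
  imm@[7:0]=0x33 ⇒ 51

li $3, 51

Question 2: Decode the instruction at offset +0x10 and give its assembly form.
+0x10: c0 3c ⇒ word 0x3cc0 (little)
  op=0x3cc0>>10=0xf ⇒ sum (RR)
  rd: (w>>8)&0x3=0x0 → $0
  rs: (w>>6)&0x3=0x3 → $3

sum $0, $3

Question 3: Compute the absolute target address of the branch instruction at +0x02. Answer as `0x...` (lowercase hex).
@+02  little-endian(fc 27) = 0x27fc
  top 6b → 0x9 → bne [J]
  imm@[9:0]=0x3fc (s10→-4) ⇒ -4
  target = base 0x71d2 + off 0x02 + 2 + imm -4 = 0x71d2

0x71d2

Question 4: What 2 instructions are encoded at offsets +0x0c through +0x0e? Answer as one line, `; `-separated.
@+0c  little-endian(00 0d) = 0x0d00
  op=0x0d00>>10=0x3 ⇒ inv (R)
  [9:8] rd=1 = $1
@+0e  little-endian(00 3c) = 0x3c00
  op=0x3c00>>10=0xf ⇒ sum (RR)
  [9:8] rd=0 = $0
  [7:6] rs=0 = $0

inv $1; sum $0, $0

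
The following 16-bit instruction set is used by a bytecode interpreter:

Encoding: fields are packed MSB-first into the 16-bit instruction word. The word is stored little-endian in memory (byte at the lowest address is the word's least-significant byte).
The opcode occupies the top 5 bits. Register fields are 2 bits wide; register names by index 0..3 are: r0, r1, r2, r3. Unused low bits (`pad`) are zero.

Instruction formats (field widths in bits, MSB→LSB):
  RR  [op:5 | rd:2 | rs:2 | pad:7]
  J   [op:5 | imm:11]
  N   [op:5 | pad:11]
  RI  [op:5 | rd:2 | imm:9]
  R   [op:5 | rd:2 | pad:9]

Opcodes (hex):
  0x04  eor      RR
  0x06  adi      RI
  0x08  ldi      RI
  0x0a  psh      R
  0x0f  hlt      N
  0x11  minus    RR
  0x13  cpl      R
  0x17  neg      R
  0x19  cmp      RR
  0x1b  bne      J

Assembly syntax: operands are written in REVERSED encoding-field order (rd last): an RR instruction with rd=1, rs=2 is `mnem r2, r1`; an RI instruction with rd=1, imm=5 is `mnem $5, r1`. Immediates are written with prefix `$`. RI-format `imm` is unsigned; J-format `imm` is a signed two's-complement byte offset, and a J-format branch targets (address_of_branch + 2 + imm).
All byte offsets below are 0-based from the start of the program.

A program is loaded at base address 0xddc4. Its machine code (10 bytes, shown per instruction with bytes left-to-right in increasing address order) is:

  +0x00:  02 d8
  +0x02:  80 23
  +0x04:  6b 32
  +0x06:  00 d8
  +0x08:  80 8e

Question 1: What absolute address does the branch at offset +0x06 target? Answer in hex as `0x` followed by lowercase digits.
off 0x06: read 00 d8 as little → 0xd800
  op=0xd800>>11=0x1b ⇒ bne (J)
  imm: (w>>0)&0x7ff=0x0 → $0
  target = base 0xddc4 + off 0x06 + 2 + imm 0 = 0xddcc

0xddcc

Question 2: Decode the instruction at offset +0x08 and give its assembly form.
minus r1, r3

@+08  little-endian(80 8e) = 0x8e80
  op=0x8e80>>11=0x11 ⇒ minus (RR)
  [10:9] rd=3 = r3
  [8:7] rs=1 = r1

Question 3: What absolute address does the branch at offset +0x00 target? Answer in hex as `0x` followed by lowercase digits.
[00] 02 d8 → 0xd802
  top 5b → 0x1b → bne [J]
  imm: (w>>0)&0x7ff=0x2 → $2
  target = base 0xddc4 + off 0x00 + 2 + imm 2 = 0xddc8

0xddc8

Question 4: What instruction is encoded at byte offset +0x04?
[04] 6b 32 → 0x326b
  opcode bits[15:11]=0x6: adi/RI
  [10:9] rd=1 = r1
  [8:0] imm=107 = $107

adi $107, r1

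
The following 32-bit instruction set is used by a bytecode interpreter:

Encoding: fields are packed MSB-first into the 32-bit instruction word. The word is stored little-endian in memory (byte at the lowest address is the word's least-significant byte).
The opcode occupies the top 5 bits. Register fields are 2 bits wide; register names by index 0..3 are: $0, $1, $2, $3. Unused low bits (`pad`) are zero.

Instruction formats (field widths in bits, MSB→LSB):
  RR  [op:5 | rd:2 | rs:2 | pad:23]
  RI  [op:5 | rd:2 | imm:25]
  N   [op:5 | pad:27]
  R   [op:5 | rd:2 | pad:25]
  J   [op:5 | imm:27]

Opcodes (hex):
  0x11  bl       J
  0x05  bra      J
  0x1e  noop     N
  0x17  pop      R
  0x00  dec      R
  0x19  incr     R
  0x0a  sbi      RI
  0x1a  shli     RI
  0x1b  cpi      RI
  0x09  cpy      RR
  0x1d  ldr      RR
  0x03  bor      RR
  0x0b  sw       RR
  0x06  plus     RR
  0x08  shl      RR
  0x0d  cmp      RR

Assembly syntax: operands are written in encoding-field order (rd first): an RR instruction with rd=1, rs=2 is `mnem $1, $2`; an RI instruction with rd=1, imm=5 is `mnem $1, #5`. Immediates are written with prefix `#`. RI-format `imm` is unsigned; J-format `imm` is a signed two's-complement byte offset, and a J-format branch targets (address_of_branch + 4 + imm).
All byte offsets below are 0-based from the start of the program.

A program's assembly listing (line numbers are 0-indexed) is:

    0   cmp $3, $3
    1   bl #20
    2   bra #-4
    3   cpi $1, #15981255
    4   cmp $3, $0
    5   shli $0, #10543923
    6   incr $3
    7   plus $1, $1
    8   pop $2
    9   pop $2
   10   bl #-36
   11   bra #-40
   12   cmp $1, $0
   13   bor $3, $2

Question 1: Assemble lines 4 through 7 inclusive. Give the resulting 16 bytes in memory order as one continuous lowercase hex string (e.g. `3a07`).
4. cmp fields op=0xd:5|rd=3:2|rs=0:2|pad=0:23 → word 6e000000h → 00 00 00 6e
5. shli fields op=0x1a:5|rd=0:2|imm=10543923:25 → word d0a0e333h → 33 e3 a0 d0
6. incr fields op=0x19:5|rd=3:2|pad=0:25 → word ce000000h → 00 00 00 ce
7. plus fields op=0x6:5|rd=1:2|rs=1:2|pad=0:23 → word 32800000h → 00 00 80 32

0000006e33e3a0d0000000ce00008032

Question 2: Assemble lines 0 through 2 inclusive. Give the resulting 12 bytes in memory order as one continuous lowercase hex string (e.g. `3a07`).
0. cmp fields op=0xd:5|rd=3:2|rs=3:2|pad=0:23 → word 6f800000h → 00 00 80 6f
1. bl fields op=0x11:5|imm=20:27 → word 88000014h → 14 00 00 88
2. bra fields op=0x5:5|imm=-4:27 → word 2ffffffch → fc ff ff 2f

0000806f14000088fcffff2f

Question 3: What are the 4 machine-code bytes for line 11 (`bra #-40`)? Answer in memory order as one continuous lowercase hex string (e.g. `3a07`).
d8ffff2f

line 11 (bra): pack op=0x5:5|imm=-40:27 = 0x2fffffd8; little→ d8 ff ff 2f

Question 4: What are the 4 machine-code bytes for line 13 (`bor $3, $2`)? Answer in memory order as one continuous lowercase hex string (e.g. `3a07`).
13. bor fields op=0x3:5|rd=3:2|rs=2:2|pad=0:23 → word 1f000000h → 00 00 00 1f

0000001f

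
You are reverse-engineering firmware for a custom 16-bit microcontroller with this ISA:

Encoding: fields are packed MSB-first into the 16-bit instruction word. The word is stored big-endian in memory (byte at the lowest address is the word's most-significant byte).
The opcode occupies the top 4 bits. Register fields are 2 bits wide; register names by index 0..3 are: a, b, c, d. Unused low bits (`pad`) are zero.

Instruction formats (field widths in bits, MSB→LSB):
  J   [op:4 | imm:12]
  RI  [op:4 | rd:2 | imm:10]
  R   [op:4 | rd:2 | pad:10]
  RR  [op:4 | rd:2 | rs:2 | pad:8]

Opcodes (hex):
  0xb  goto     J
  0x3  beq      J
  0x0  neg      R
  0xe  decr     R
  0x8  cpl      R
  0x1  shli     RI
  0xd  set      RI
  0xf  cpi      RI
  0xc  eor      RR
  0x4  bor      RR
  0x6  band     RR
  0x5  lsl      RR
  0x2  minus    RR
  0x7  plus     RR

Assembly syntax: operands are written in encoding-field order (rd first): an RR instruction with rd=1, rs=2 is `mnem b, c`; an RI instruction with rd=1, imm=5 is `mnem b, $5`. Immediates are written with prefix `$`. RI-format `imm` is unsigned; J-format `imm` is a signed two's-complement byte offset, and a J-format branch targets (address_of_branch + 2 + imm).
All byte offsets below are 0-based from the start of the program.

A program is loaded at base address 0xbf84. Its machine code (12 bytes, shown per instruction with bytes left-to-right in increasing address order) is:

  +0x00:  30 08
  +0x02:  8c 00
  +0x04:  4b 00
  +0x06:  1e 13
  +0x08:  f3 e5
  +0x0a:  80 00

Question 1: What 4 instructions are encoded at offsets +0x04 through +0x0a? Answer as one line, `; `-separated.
bor c, d; shli d, $531; cpi a, $997; cpl a

@+04  big-endian(4b 00) = 0x4b00
  top 4b → 0x4 → bor [RR]
  [11:10] rd=2 = c
  [9:8] rs=3 = d
@+06  big-endian(1e 13) = 0x1e13
  top 4b → 0x1 → shli [RI]
  [11:10] rd=3 = d
  [9:0] imm=531 = $531
@+08  big-endian(f3 e5) = 0xf3e5
  top 4b → 0xf → cpi [RI]
  [11:10] rd=0 = a
  [9:0] imm=997 = $997
@+0a  big-endian(80 00) = 0x8000
  top 4b → 0x8 → cpl [R]
  [11:10] rd=0 = a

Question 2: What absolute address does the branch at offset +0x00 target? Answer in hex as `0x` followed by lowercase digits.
@+00  big-endian(30 08) = 0x3008
  opcode bits[15:12]=0x3: beq/J
  [11:0] imm=8 = $8
  target = base 0xbf84 + off 0x00 + 2 + imm 8 = 0xbf8e

0xbf8e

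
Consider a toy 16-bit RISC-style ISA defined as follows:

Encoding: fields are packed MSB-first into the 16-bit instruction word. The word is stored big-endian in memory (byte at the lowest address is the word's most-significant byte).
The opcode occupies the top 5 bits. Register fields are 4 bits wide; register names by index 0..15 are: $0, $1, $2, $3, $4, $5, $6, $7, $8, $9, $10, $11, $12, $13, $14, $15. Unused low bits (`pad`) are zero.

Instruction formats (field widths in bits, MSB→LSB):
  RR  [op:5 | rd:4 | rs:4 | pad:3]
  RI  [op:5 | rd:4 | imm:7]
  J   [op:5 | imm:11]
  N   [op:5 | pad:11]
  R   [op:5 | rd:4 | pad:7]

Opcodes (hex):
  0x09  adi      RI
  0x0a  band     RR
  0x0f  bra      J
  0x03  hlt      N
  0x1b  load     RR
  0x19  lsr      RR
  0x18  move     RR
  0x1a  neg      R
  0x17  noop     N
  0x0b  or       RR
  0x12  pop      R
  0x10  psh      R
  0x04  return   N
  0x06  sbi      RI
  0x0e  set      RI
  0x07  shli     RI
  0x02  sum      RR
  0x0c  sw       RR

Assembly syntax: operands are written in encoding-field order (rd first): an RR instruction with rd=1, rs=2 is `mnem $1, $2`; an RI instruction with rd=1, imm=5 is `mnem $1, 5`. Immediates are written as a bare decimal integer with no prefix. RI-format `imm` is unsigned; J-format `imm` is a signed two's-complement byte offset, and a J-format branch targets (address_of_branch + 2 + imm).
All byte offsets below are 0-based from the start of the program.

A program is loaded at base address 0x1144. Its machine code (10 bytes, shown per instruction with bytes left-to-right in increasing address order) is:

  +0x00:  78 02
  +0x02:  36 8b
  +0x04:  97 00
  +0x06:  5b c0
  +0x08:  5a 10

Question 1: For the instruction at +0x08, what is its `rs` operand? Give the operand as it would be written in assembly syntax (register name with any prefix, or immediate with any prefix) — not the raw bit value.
+0x08: 5a 10 ⇒ word 0x5a10 (big)
  op=0x5a10>>11=0xb ⇒ or (RR)
  rd: (w>>7)&0xf=0x4 → $4
  rs: (w>>3)&0xf=0x2 → $2

$2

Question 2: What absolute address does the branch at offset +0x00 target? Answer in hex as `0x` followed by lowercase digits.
+0x00: 78 02 ⇒ word 0x7802 (big)
  op=0x7802>>11=0xf ⇒ bra (J)
  imm: (w>>0)&0x7ff=0x2 → 2
  target = base 0x1144 + off 0x00 + 2 + imm 2 = 0x1148

0x1148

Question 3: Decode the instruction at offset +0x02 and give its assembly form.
@+02  big-endian(36 8b) = 0x368b
  top 5b → 0x6 → sbi [RI]
  rd: (w>>7)&0xf=0xd → $13
  imm: (w>>0)&0x7f=0xb → 11

sbi $13, 11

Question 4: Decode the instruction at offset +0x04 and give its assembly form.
[04] 97 00 → 0x9700
  op=0x9700>>11=0x12 ⇒ pop (R)
  [10:7] rd=14 = $14

pop $14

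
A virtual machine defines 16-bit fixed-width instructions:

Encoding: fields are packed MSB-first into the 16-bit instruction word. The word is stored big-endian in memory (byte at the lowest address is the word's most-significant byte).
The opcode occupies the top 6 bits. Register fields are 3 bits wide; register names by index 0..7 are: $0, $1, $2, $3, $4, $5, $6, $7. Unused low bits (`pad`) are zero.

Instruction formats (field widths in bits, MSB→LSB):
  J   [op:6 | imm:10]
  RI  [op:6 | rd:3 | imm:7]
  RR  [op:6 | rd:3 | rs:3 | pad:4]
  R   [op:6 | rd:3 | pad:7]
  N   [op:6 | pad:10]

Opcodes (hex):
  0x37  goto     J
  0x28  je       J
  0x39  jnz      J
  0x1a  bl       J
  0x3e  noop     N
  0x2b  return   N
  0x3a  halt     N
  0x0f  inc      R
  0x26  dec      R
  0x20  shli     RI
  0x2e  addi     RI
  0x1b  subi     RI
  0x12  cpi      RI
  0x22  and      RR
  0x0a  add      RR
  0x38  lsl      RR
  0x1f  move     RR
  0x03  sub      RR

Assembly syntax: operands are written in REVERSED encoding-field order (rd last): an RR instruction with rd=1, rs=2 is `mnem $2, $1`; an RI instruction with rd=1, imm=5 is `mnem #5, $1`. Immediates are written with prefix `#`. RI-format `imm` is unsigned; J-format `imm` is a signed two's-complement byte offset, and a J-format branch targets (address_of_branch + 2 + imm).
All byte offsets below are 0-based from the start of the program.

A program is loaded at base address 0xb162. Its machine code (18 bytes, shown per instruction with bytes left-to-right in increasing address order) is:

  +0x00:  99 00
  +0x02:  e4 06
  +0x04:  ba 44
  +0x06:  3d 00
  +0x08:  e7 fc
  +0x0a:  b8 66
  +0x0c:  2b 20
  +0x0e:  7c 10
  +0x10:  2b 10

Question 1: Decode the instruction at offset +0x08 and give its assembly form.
jnz #-4

+0x08: e7 fc ⇒ word 0xe7fc (big)
  op=0xe7fc>>10=0x39 ⇒ jnz (J)
  [9:0] imm=1020 (s10→-4) = #-4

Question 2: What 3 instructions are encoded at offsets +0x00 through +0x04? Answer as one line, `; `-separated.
dec $2; jnz #6; addi #68, $4

[00] 99 00 → 0x9900
  op=0x9900>>10=0x26 ⇒ dec (R)
  rd: (w>>7)&0x7=0x2 → $2
[02] e4 06 → 0xe406
  op=0xe406>>10=0x39 ⇒ jnz (J)
  imm: (w>>0)&0x3ff=0x6 → #6
[04] ba 44 → 0xba44
  op=0xba44>>10=0x2e ⇒ addi (RI)
  rd: (w>>7)&0x7=0x4 → $4
  imm: (w>>0)&0x7f=0x44 → #68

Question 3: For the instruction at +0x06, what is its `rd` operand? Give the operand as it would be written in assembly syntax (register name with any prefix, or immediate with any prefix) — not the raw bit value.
$2

[06] 3d 00 → 0x3d00
  top 6b → 0xf → inc [R]
  [9:7] rd=2 = $2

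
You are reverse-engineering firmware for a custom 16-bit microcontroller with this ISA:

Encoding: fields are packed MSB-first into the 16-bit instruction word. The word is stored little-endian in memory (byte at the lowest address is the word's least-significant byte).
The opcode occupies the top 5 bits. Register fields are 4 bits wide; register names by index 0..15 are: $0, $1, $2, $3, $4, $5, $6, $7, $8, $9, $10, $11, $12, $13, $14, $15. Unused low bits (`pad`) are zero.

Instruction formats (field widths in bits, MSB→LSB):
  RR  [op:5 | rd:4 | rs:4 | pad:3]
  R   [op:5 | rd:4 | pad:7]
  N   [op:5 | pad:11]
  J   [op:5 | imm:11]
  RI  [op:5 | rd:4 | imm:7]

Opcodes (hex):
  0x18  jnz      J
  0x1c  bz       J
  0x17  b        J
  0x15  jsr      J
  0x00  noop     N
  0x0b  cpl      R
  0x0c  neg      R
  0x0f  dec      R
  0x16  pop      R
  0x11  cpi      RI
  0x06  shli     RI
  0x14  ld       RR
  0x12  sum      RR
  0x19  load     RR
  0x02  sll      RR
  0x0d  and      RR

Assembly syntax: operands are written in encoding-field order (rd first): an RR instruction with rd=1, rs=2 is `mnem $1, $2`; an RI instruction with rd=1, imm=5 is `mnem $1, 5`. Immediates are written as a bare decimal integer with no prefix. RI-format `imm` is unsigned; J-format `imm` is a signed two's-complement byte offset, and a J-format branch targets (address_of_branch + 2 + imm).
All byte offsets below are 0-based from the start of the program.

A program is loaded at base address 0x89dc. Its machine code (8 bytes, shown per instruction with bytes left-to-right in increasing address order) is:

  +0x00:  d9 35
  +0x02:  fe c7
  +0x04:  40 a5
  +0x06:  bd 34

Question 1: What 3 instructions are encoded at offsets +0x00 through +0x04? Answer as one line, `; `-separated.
[00] d9 35 → 0x35d9
  op=0x35d9>>11=0x6 ⇒ shli (RI)
  [10:7] rd=11 = $11
  [6:0] imm=89 = 89
[02] fe c7 → 0xc7fe
  op=0xc7fe>>11=0x18 ⇒ jnz (J)
  [10:0] imm=2046 (s11→-2) = -2
[04] 40 a5 → 0xa540
  op=0xa540>>11=0x14 ⇒ ld (RR)
  [10:7] rd=10 = $10
  [6:3] rs=8 = $8

shli $11, 89; jnz -2; ld $10, $8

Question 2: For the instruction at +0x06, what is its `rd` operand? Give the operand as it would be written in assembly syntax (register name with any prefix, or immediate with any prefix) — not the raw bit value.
@+06  little-endian(bd 34) = 0x34bd
  top 5b → 0x6 → shli [RI]
  rd@[10:7]=0x9 ⇒ $9
  imm@[6:0]=0x3d ⇒ 61

$9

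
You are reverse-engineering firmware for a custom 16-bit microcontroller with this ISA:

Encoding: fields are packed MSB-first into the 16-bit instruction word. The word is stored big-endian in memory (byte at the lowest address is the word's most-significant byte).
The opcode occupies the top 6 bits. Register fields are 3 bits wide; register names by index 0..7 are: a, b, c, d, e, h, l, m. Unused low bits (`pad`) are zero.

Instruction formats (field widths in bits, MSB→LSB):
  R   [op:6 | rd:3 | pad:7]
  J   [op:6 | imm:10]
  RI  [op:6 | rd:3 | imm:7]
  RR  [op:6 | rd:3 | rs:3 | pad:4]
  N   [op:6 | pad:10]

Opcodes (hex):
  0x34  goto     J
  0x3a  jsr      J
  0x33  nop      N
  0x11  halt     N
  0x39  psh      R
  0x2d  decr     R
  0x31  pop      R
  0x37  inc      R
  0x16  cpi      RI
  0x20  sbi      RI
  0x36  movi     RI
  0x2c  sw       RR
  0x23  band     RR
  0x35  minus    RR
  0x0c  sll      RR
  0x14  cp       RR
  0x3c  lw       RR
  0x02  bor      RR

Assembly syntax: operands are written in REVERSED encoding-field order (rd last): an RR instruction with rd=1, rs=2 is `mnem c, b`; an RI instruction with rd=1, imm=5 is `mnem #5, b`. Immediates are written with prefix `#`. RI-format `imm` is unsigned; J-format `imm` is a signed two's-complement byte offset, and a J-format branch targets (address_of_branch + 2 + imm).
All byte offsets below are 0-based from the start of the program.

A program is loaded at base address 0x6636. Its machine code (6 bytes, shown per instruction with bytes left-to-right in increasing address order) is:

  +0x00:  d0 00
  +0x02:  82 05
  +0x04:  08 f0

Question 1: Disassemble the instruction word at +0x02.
sbi #5, e

+0x02: 82 05 ⇒ word 0x8205 (big)
  top 6b → 0x20 → sbi [RI]
  [9:7] rd=4 = e
  [6:0] imm=5 = #5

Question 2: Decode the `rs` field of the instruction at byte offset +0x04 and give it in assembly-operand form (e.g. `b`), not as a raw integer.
off 0x04: read 08 f0 as big → 0x08f0
  top 6b → 0x2 → bor [RR]
  rd: (w>>7)&0x7=0x1 → b
  rs: (w>>4)&0x7=0x7 → m

m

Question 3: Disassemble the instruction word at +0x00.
goto #0

@+00  big-endian(d0 00) = 0xd000
  op=0xd000>>10=0x34 ⇒ goto (J)
  imm: (w>>0)&0x3ff=0x0 → #0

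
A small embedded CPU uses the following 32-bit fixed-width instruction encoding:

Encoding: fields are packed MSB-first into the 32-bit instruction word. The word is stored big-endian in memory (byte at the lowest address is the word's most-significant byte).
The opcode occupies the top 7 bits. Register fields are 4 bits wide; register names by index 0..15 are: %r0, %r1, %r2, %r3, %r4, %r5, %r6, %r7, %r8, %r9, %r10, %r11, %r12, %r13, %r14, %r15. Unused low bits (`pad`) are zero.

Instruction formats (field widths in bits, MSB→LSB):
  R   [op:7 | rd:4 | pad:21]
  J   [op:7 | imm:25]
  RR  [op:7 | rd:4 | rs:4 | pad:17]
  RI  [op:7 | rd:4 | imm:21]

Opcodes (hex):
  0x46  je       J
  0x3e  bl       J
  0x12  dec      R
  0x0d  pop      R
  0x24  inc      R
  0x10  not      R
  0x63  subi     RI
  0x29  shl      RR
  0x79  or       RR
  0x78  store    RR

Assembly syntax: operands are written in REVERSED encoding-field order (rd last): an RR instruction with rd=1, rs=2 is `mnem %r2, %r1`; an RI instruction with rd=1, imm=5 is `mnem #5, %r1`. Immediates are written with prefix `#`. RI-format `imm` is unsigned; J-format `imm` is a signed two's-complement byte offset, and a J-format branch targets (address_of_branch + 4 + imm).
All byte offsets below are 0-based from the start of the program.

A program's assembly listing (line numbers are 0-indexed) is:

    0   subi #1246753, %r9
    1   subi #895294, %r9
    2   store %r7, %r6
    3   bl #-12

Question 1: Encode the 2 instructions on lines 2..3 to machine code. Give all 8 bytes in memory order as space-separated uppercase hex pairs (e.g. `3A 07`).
L2: store op=0x78:7|rd=6:4|rs=7:4|pad=0:17 ⇒ 0xf0ce0000 ⇒ big f0 ce 00 00
L3: bl op=0x3e:7|imm=-12:25 ⇒ 0x7dfffff4 ⇒ big 7d ff ff f4

F0 CE 00 00 7D FF FF F4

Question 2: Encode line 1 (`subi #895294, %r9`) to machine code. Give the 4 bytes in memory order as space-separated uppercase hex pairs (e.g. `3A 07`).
L1: subi op=0x63:7|rd=9:4|imm=895294:21 ⇒ 0xc72da93e ⇒ big c7 2d a9 3e

C7 2D A9 3E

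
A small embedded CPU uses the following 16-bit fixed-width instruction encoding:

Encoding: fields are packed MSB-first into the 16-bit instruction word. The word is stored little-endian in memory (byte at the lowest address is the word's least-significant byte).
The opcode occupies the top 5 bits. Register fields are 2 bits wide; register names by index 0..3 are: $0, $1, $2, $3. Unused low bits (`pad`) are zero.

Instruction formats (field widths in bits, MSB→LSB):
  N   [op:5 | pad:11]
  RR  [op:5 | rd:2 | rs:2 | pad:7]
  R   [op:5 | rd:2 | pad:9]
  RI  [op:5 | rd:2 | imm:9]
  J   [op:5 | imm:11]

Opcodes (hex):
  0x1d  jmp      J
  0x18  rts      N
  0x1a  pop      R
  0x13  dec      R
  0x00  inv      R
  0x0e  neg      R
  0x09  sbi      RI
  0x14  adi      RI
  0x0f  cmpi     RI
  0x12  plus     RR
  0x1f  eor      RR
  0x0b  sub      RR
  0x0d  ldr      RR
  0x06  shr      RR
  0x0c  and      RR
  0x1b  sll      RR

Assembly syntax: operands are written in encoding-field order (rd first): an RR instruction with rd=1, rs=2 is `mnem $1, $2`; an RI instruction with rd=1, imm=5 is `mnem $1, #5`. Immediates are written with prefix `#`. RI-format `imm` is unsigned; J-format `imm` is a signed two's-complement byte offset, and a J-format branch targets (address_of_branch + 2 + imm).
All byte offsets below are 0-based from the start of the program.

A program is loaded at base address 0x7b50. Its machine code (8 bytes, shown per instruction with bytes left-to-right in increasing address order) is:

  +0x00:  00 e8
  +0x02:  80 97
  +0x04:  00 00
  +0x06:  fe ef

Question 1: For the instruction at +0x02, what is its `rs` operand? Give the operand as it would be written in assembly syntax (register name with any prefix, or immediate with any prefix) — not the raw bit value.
+0x02: 80 97 ⇒ word 0x9780 (little)
  top 5b → 0x12 → plus [RR]
  rd: (w>>9)&0x3=0x3 → $3
  rs: (w>>7)&0x3=0x3 → $3

$3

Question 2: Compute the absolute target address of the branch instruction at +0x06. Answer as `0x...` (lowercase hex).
0x7b56

@+06  little-endian(fe ef) = 0xeffe
  op=0xeffe>>11=0x1d ⇒ jmp (J)
  [10:0] imm=2046 (s11→-2) = #-2
  target = base 0x7b50 + off 0x06 + 2 + imm -2 = 0x7b56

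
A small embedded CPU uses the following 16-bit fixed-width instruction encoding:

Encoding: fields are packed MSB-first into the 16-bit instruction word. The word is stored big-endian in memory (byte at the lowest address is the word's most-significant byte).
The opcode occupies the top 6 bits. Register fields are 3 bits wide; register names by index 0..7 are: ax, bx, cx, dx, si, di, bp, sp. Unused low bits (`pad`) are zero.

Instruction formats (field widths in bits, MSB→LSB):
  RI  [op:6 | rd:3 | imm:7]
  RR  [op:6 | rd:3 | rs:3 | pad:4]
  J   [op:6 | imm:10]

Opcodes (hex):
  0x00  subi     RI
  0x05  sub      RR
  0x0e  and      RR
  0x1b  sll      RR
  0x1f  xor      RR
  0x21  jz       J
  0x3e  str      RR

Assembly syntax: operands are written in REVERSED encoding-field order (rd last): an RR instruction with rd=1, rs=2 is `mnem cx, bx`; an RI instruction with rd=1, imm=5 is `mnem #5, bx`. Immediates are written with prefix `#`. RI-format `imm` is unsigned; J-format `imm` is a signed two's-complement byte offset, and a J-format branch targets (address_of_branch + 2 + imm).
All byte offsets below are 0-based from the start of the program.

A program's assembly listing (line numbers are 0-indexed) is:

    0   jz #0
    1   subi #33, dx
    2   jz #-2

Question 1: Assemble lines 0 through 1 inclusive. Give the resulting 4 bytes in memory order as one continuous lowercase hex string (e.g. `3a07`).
840001a1

line 0 (jz): pack op=0x21:6|imm=0:10 = 0x8400; big→ 84 00
line 1 (subi): pack op=0x0:6|rd=3:3|imm=33:7 = 0x01a1; big→ 01 a1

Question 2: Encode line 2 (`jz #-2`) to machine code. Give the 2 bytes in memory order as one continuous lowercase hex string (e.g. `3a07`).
L2: jz op=0x21:6|imm=-2:10 ⇒ 0x87fe ⇒ big 87 fe

87fe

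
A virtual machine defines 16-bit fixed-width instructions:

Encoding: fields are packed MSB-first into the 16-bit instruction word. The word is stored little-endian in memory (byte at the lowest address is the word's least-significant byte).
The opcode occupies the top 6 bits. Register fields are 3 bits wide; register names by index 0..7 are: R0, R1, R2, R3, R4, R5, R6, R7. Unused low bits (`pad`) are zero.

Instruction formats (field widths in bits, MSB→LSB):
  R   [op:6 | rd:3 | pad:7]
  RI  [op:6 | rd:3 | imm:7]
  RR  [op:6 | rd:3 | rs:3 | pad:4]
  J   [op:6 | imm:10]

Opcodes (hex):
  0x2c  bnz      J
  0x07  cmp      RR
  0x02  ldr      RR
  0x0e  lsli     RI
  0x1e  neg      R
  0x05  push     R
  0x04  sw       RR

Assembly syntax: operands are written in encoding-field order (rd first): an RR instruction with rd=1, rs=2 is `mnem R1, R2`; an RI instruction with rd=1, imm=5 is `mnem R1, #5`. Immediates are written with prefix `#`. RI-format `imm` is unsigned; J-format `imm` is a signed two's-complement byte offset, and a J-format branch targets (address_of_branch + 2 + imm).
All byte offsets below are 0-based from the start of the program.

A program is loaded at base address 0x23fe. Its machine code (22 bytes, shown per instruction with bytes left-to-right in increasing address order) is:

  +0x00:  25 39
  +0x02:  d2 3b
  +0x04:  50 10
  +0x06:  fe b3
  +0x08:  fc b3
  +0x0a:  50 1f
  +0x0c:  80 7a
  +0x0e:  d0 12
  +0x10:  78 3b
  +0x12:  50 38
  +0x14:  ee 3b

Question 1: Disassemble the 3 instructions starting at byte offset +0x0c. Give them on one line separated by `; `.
@+0c  little-endian(80 7a) = 0x7a80
  op=0x7a80>>10=0x1e ⇒ neg (R)
  [9:7] rd=5 = R5
@+0e  little-endian(d0 12) = 0x12d0
  op=0x12d0>>10=0x4 ⇒ sw (RR)
  [9:7] rd=5 = R5
  [6:4] rs=5 = R5
@+10  little-endian(78 3b) = 0x3b78
  op=0x3b78>>10=0xe ⇒ lsli (RI)
  [9:7] rd=6 = R6
  [6:0] imm=120 = #120

neg R5; sw R5, R5; lsli R6, #120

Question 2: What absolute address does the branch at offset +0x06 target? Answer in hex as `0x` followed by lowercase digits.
0x2404

off 0x06: read fe b3 as little → 0xb3fe
  top 6b → 0x2c → bnz [J]
  [9:0] imm=1022 (s10→-2) = #-2
  target = base 0x23fe + off 0x06 + 2 + imm -2 = 0x2404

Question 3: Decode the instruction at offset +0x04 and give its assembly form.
off 0x04: read 50 10 as little → 0x1050
  top 6b → 0x4 → sw [RR]
  rd: (w>>7)&0x7=0x0 → R0
  rs: (w>>4)&0x7=0x5 → R5

sw R0, R5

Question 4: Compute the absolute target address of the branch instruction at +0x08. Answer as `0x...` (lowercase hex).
0x2404

+0x08: fc b3 ⇒ word 0xb3fc (little)
  top 6b → 0x2c → bnz [J]
  imm: (w>>0)&0x3ff=0x3fc (s10→-4) → #-4
  target = base 0x23fe + off 0x08 + 2 + imm -4 = 0x2404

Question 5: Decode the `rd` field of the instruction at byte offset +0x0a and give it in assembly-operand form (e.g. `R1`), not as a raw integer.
+0x0a: 50 1f ⇒ word 0x1f50 (little)
  opcode bits[15:10]=0x7: cmp/RR
  rd@[9:7]=0x6 ⇒ R6
  rs@[6:4]=0x5 ⇒ R5

R6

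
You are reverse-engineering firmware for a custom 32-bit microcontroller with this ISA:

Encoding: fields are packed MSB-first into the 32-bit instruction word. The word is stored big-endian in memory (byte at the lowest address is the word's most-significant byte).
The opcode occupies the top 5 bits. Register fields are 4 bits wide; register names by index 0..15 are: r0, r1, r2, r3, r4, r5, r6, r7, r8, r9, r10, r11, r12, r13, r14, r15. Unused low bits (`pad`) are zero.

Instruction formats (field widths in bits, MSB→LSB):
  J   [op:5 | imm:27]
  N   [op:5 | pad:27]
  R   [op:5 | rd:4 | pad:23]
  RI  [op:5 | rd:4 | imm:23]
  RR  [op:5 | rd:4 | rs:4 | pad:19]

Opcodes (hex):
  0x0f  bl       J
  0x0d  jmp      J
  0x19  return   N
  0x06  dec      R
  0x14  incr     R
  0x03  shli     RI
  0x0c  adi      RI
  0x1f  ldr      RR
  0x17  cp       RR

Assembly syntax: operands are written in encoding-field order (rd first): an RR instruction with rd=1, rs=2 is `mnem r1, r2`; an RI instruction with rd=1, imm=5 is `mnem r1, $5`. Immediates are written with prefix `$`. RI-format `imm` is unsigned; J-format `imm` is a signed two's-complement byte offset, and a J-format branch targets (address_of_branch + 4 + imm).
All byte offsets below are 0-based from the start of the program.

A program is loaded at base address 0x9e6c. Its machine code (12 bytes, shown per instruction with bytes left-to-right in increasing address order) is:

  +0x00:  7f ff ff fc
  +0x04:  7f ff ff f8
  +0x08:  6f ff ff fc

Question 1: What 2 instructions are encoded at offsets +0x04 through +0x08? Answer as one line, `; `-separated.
bl $-8; jmp $-4

off 0x04: read 7f ff ff f8 as big → 0x7ffffff8
  top 5b → 0xf → bl [J]
  imm: (w>>0)&0x7ffffff=0x7fffff8 (s27→-8) → $-8
off 0x08: read 6f ff ff fc as big → 0x6ffffffc
  top 5b → 0xd → jmp [J]
  imm: (w>>0)&0x7ffffff=0x7fffffc (s27→-4) → $-4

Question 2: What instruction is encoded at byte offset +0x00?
@+00  big-endian(7f ff ff fc) = 0x7ffffffc
  op=0x7ffffffc>>27=0xf ⇒ bl (J)
  imm@[26:0]=0x7fffffc (s27→-4) ⇒ $-4

bl $-4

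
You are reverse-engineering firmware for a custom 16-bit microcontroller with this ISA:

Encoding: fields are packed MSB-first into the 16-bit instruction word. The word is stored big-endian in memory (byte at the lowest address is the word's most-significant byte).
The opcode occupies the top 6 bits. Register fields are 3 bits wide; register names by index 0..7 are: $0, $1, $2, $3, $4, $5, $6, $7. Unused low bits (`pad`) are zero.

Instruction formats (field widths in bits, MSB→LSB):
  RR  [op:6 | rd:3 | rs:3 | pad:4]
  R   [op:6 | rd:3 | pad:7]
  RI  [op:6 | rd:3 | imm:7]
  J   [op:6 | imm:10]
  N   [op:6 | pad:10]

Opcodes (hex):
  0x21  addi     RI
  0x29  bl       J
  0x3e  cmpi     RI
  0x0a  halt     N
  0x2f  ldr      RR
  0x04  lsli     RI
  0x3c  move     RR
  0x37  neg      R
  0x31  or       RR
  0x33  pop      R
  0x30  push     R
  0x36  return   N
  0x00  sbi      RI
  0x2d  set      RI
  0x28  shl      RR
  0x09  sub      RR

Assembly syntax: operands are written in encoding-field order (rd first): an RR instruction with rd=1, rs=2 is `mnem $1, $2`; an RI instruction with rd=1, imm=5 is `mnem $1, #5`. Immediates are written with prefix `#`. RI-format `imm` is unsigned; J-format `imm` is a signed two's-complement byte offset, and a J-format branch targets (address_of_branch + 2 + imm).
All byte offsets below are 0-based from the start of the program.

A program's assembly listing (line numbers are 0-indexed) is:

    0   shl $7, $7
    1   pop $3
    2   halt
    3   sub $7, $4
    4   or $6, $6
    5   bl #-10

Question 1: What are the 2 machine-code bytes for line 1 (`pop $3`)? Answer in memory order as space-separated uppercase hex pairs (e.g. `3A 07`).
1. pop fields op=0x33:6|rd=3:3|pad=0:7 → word cd80h → cd 80

CD 80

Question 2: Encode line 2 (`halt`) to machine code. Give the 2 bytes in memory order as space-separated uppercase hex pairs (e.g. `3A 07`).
28 00

L2: halt op=0xa:6|pad=0:10 ⇒ 0x2800 ⇒ big 28 00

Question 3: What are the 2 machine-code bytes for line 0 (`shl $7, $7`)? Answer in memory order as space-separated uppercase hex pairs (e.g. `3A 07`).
A3 F0

L0: shl op=0x28:6|rd=7:3|rs=7:3|pad=0:4 ⇒ 0xa3f0 ⇒ big a3 f0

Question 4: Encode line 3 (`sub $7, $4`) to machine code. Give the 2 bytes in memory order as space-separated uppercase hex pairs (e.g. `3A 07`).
L3: sub op=0x9:6|rd=7:3|rs=4:3|pad=0:4 ⇒ 0x27c0 ⇒ big 27 c0

27 C0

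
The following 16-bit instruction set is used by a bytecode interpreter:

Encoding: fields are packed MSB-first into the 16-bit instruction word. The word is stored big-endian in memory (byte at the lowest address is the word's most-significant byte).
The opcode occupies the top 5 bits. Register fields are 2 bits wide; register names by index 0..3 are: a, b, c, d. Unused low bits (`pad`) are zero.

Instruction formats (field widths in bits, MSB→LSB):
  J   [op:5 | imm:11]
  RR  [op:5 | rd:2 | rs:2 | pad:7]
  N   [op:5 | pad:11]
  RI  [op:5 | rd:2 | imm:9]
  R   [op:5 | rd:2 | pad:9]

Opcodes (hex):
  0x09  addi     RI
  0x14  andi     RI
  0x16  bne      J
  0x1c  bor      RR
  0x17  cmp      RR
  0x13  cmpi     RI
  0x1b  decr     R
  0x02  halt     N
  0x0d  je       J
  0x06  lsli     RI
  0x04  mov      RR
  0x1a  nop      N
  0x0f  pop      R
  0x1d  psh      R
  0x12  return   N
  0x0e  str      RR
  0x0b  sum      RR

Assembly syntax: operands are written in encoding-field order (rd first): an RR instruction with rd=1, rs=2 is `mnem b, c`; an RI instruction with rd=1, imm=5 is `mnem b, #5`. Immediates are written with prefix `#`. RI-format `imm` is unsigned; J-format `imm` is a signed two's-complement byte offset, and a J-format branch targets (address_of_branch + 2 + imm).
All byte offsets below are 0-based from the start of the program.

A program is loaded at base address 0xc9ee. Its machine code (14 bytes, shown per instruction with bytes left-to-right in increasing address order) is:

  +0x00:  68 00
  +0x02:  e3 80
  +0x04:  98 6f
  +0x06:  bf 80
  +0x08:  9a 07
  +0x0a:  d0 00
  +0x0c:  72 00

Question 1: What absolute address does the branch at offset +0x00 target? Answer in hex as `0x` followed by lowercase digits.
0xc9f0

@+00  big-endian(68 00) = 0x6800
  opcode bits[15:11]=0xd: je/J
  imm: (w>>0)&0x7ff=0x0 → #0
  target = base 0xc9ee + off 0x00 + 2 + imm 0 = 0xc9f0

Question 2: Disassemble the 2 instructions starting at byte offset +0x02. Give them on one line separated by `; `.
bor b, d; cmpi a, #111

+0x02: e3 80 ⇒ word 0xe380 (big)
  opcode bits[15:11]=0x1c: bor/RR
  rd: (w>>9)&0x3=0x1 → b
  rs: (w>>7)&0x3=0x3 → d
+0x04: 98 6f ⇒ word 0x986f (big)
  opcode bits[15:11]=0x13: cmpi/RI
  rd: (w>>9)&0x3=0x0 → a
  imm: (w>>0)&0x1ff=0x6f → #111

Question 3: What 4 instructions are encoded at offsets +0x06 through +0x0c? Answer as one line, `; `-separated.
off 0x06: read bf 80 as big → 0xbf80
  opcode bits[15:11]=0x17: cmp/RR
  rd: (w>>9)&0x3=0x3 → d
  rs: (w>>7)&0x3=0x3 → d
off 0x08: read 9a 07 as big → 0x9a07
  opcode bits[15:11]=0x13: cmpi/RI
  rd: (w>>9)&0x3=0x1 → b
  imm: (w>>0)&0x1ff=0x7 → #7
off 0x0a: read d0 00 as big → 0xd000
  opcode bits[15:11]=0x1a: nop/N
off 0x0c: read 72 00 as big → 0x7200
  opcode bits[15:11]=0xe: str/RR
  rd: (w>>9)&0x3=0x1 → b
  rs: (w>>7)&0x3=0x0 → a

cmp d, d; cmpi b, #7; nop; str b, a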